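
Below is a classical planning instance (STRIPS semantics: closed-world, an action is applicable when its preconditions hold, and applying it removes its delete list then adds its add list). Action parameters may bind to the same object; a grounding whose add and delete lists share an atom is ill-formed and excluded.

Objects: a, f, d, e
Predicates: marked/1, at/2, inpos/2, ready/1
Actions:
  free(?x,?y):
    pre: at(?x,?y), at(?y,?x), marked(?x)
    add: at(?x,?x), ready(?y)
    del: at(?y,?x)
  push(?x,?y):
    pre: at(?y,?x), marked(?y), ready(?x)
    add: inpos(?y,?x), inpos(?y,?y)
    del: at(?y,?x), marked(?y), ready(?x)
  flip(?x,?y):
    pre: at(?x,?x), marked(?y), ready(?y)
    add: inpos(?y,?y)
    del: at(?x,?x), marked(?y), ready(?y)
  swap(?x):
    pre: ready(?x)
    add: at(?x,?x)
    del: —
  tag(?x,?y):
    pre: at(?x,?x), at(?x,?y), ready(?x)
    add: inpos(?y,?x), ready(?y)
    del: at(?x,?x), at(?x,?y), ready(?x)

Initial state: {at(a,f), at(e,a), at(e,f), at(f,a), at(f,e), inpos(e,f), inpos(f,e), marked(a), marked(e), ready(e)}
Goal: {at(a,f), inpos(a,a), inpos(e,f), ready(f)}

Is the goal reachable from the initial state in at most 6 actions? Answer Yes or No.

Yes

1. free(a,f)  →  {at(a,a), at(a,f), at(e,a), at(e,f), at(f,e), inpos(e,f), inpos(f,e), marked(a), marked(e), ready(e), ready(f)}
2. free(e,f)  →  {at(a,a), at(a,f), at(e,a), at(e,e), at(e,f), inpos(e,f), inpos(f,e), marked(a), marked(e), ready(e), ready(f)}
3. tag(e,a)  →  {at(a,a), at(a,f), at(e,f), inpos(a,e), inpos(e,f), inpos(f,e), marked(a), marked(e), ready(a), ready(f)}
4. push(a,a)  →  {at(a,f), at(e,f), inpos(a,a), inpos(a,e), inpos(e,f), inpos(f,e), marked(e), ready(f)}
optimal plan length = 4; 4 ≤ 6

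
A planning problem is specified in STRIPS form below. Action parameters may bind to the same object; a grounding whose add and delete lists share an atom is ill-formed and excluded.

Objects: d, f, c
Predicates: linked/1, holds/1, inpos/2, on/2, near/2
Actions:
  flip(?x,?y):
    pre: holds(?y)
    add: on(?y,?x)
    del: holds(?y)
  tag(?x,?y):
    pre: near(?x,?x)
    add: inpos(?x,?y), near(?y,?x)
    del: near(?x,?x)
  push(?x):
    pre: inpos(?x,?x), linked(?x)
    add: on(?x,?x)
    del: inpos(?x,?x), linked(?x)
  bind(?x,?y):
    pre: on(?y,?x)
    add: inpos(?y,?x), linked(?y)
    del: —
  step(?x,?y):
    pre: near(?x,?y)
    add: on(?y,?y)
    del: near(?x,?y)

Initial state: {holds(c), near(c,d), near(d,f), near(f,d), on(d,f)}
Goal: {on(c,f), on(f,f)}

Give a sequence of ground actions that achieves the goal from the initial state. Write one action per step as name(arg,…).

flip(f,c); step(d,f)

1. flip(f,c)  →  {near(c,d), near(d,f), near(f,d), on(c,f), on(d,f)}
2. step(d,f)  →  {near(c,d), near(f,d), on(c,f), on(d,f), on(f,f)}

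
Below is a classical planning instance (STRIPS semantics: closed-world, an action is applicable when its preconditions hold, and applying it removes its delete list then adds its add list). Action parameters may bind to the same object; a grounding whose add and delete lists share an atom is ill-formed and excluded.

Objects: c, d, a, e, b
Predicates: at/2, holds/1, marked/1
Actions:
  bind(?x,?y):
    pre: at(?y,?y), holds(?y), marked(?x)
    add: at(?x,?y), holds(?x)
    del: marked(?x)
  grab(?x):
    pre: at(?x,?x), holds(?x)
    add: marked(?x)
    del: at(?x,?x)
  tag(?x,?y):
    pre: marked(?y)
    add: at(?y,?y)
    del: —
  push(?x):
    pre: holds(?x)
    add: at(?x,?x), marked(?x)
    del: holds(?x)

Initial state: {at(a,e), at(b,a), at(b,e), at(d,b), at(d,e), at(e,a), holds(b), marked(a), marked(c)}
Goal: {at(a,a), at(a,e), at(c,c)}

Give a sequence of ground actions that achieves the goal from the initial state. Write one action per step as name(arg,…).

1. tag(c,c)  →  {at(a,e), at(b,a), at(b,e), at(c,c), at(d,b), at(d,e), at(e,a), holds(b), marked(a), marked(c)}
2. tag(c,a)  →  {at(a,a), at(a,e), at(b,a), at(b,e), at(c,c), at(d,b), at(d,e), at(e,a), holds(b), marked(a), marked(c)}

tag(c,c); tag(c,a)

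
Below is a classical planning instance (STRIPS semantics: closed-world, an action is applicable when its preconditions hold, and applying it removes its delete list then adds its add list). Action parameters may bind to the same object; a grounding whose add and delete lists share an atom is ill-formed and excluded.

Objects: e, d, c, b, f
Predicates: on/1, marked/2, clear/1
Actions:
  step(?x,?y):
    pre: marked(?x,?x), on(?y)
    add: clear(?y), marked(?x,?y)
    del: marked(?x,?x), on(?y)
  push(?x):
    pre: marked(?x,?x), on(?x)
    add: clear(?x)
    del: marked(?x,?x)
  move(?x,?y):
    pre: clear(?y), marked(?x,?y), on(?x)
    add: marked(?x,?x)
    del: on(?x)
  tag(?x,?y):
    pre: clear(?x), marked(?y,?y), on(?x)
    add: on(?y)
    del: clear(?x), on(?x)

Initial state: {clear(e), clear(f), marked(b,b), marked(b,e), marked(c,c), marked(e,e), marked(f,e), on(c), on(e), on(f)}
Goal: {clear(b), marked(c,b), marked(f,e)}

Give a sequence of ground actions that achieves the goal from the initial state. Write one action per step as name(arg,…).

tag(e,b); step(c,b)

1. tag(e,b)  →  {clear(f), marked(b,b), marked(b,e), marked(c,c), marked(e,e), marked(f,e), on(b), on(c), on(f)}
2. step(c,b)  →  {clear(b), clear(f), marked(b,b), marked(b,e), marked(c,b), marked(e,e), marked(f,e), on(c), on(f)}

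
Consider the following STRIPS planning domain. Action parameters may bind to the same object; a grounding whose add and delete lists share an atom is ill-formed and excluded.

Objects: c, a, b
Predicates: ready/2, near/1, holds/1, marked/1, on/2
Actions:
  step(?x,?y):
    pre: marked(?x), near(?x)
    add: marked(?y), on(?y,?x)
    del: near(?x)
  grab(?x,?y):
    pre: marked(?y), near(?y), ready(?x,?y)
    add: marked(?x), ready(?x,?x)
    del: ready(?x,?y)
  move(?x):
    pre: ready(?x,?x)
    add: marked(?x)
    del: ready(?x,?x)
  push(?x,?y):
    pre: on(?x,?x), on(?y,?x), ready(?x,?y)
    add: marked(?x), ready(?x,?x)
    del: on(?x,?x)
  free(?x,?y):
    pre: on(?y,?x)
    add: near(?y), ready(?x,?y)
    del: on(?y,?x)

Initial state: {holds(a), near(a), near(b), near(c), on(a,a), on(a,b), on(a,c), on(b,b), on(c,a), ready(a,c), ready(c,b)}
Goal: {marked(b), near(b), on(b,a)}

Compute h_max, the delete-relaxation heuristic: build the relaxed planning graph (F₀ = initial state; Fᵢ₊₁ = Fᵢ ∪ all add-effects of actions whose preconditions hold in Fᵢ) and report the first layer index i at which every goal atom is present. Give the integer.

2

F0 = init (11 atoms)
F1 = F0 ∪ {marked(a), ready(a,a), ready(b,a), ready(b,b), ready(c,a)}  (16 atoms)
F2 = F1 ∪ {marked(b), marked(c), on(b,a), ready(c,c)}  (20 atoms)
goal ⊆ F2  ⇒  h_max = 2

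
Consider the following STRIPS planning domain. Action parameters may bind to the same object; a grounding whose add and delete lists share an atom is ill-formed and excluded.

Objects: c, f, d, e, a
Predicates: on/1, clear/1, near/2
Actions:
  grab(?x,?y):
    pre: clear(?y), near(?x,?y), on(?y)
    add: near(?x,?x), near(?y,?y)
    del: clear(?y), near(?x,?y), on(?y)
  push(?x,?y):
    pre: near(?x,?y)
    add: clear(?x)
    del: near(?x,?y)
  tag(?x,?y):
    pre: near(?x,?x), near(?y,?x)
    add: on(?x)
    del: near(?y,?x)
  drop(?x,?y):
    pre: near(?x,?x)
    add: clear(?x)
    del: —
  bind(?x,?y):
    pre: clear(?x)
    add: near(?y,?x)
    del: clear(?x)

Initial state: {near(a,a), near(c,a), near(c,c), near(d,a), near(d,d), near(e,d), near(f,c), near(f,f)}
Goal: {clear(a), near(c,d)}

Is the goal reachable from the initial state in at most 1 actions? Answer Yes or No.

No

1. push(d,d)  →  {clear(d), near(a,a), near(c,a), near(c,c), near(d,a), near(e,d), near(f,c), near(f,f)}
2. push(a,a)  →  {clear(a), clear(d), near(c,a), near(c,c), near(d,a), near(e,d), near(f,c), near(f,f)}
3. bind(d,c)  →  {clear(a), near(c,a), near(c,c), near(c,d), near(d,a), near(e,d), near(f,c), near(f,f)}
optimal plan length = 3; 3 > 1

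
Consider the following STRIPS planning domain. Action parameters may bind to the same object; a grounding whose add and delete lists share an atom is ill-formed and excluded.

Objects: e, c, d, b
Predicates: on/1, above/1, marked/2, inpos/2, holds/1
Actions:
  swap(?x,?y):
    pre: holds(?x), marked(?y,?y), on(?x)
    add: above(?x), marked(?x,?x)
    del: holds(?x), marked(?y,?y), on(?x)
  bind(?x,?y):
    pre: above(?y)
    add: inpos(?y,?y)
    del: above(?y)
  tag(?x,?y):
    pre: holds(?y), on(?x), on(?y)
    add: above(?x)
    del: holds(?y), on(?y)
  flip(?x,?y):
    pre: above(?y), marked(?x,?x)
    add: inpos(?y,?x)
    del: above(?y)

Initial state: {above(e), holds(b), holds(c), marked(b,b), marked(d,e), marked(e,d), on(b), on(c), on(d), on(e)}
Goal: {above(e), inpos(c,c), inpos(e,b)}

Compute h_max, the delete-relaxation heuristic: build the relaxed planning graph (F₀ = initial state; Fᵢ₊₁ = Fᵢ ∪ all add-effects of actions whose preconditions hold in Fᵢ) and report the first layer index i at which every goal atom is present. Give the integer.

F0 = init (10 atoms)
F1 = F0 ∪ {above(b), above(c), above(d), inpos(e,b), inpos(e,e), marked(c,c)}  (16 atoms)
F2 = F1 ∪ {inpos(b,b), inpos(b,c), inpos(c,b), inpos(c,c), inpos(d,b), inpos(d,c), inpos(d,d), inpos(e,c)}  (24 atoms)
goal ⊆ F2  ⇒  h_max = 2

2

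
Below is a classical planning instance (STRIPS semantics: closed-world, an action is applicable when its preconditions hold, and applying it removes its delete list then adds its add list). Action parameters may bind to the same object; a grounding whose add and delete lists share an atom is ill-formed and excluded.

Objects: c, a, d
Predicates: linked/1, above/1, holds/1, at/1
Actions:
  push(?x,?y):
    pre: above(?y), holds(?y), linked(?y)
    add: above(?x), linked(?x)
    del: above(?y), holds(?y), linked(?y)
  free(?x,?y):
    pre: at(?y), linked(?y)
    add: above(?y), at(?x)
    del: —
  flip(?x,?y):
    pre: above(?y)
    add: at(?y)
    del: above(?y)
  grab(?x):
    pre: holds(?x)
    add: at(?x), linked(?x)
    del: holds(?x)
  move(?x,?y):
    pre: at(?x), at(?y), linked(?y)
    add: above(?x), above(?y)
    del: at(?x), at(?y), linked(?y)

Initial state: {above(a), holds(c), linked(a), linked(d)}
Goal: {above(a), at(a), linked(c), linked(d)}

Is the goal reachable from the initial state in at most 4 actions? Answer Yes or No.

Yes

1. grab(c)  →  {above(a), at(c), linked(a), linked(c), linked(d)}
2. free(a,c)  →  {above(a), above(c), at(a), at(c), linked(a), linked(c), linked(d)}
optimal plan length = 2; 2 ≤ 4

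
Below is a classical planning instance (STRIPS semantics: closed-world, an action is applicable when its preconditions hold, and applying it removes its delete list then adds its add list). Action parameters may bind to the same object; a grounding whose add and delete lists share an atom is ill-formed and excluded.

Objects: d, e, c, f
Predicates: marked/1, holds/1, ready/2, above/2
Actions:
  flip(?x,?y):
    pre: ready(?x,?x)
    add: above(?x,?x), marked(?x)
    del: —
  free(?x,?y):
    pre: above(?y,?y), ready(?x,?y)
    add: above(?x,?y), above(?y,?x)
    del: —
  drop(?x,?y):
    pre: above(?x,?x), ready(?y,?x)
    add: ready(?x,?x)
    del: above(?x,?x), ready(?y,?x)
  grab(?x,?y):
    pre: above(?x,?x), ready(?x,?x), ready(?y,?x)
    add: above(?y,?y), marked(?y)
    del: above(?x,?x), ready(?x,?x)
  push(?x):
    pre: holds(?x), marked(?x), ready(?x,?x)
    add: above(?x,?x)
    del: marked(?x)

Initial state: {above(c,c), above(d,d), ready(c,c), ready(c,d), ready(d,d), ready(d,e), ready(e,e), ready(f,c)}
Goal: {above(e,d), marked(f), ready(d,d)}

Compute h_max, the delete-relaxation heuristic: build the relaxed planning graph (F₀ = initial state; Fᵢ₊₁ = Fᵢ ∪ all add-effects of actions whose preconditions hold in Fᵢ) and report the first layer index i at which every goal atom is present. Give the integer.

2

F0 = init (8 atoms)
F1 = F0 ∪ {above(c,d), above(c,f), above(d,c), above(e,e), above(f,c), above(f,f), marked(c), marked(d), marked(e), marked(f)}  (18 atoms)
F2 = F1 ∪ {above(d,e), above(e,d)}  (20 atoms)
goal ⊆ F2  ⇒  h_max = 2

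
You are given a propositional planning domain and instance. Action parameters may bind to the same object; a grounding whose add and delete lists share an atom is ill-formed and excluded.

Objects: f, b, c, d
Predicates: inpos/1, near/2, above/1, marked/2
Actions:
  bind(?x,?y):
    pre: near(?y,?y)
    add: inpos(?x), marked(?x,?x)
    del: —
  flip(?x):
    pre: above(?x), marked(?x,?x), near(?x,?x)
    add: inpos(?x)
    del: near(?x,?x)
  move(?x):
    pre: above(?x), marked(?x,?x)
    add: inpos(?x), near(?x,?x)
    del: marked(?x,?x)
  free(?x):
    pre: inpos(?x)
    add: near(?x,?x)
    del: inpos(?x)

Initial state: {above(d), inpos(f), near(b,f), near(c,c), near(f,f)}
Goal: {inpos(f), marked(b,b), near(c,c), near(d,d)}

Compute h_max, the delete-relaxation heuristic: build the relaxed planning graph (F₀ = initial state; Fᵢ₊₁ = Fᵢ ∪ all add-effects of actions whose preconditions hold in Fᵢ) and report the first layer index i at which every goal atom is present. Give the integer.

F0 = init (5 atoms)
F1 = F0 ∪ {inpos(b), inpos(c), inpos(d), marked(b,b), marked(c,c), marked(d,d), marked(f,f)}  (12 atoms)
F2 = F1 ∪ {near(b,b), near(d,d)}  (14 atoms)
goal ⊆ F2  ⇒  h_max = 2

2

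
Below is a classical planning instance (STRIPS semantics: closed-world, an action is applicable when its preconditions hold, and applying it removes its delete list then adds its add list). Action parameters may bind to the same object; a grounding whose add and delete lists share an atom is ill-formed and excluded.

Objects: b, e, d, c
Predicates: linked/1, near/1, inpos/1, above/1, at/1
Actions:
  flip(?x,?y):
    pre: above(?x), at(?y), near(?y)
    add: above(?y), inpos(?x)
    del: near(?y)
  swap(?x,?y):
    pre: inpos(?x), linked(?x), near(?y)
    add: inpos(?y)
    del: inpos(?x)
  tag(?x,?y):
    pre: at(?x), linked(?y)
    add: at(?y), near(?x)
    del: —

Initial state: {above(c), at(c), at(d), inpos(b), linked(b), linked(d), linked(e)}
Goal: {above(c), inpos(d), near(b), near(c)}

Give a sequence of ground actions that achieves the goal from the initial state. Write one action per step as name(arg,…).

1. tag(d,b)  →  {above(c), at(b), at(c), at(d), inpos(b), linked(b), linked(d), linked(e), near(d)}
2. swap(b,d)  →  {above(c), at(b), at(c), at(d), inpos(d), linked(b), linked(d), linked(e), near(d)}
3. tag(b,b)  →  {above(c), at(b), at(c), at(d), inpos(d), linked(b), linked(d), linked(e), near(b), near(d)}
4. tag(c,b)  →  {above(c), at(b), at(c), at(d), inpos(d), linked(b), linked(d), linked(e), near(b), near(c), near(d)}

tag(d,b); swap(b,d); tag(b,b); tag(c,b)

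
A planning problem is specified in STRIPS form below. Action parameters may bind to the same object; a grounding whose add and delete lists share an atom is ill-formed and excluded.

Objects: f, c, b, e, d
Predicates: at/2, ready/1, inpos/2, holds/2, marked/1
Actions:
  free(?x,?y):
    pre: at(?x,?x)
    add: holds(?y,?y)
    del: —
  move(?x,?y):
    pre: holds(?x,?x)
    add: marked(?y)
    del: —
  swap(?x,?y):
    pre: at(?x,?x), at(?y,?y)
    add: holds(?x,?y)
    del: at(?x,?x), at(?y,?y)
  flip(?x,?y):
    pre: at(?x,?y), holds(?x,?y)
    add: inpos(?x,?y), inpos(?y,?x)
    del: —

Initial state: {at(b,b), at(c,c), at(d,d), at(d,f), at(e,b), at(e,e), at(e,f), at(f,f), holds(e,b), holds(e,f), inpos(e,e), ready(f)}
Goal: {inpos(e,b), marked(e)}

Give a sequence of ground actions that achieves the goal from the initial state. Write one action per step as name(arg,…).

1. free(f,f)  →  {at(b,b), at(c,c), at(d,d), at(d,f), at(e,b), at(e,e), at(e,f), at(f,f), holds(e,b), holds(e,f), holds(f,f), inpos(e,e), ready(f)}
2. move(f,e)  →  {at(b,b), at(c,c), at(d,d), at(d,f), at(e,b), at(e,e), at(e,f), at(f,f), holds(e,b), holds(e,f), holds(f,f), inpos(e,e), marked(e), ready(f)}
3. flip(e,b)  →  {at(b,b), at(c,c), at(d,d), at(d,f), at(e,b), at(e,e), at(e,f), at(f,f), holds(e,b), holds(e,f), holds(f,f), inpos(b,e), inpos(e,b), inpos(e,e), marked(e), ready(f)}

free(f,f); move(f,e); flip(e,b)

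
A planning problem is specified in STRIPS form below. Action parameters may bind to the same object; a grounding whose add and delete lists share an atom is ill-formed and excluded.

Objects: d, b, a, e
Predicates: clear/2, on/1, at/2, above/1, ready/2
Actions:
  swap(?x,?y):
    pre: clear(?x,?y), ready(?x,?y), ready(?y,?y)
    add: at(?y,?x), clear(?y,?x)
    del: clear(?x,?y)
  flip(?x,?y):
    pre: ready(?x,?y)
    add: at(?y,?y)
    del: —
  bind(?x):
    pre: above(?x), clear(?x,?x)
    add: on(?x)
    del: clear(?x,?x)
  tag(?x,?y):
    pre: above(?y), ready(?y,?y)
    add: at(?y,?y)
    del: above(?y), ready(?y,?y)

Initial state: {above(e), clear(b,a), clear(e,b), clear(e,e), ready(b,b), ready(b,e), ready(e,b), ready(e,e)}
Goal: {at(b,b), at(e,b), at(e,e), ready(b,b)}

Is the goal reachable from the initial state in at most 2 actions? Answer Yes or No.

1. swap(e,b)  →  {above(e), at(b,e), clear(b,a), clear(b,e), clear(e,e), ready(b,b), ready(b,e), ready(e,b), ready(e,e)}
2. swap(b,e)  →  {above(e), at(b,e), at(e,b), clear(b,a), clear(e,b), clear(e,e), ready(b,b), ready(b,e), ready(e,b), ready(e,e)}
3. flip(b,b)  →  {above(e), at(b,b), at(b,e), at(e,b), clear(b,a), clear(e,b), clear(e,e), ready(b,b), ready(b,e), ready(e,b), ready(e,e)}
4. flip(b,e)  →  {above(e), at(b,b), at(b,e), at(e,b), at(e,e), clear(b,a), clear(e,b), clear(e,e), ready(b,b), ready(b,e), ready(e,b), ready(e,e)}
optimal plan length = 4; 4 > 2

No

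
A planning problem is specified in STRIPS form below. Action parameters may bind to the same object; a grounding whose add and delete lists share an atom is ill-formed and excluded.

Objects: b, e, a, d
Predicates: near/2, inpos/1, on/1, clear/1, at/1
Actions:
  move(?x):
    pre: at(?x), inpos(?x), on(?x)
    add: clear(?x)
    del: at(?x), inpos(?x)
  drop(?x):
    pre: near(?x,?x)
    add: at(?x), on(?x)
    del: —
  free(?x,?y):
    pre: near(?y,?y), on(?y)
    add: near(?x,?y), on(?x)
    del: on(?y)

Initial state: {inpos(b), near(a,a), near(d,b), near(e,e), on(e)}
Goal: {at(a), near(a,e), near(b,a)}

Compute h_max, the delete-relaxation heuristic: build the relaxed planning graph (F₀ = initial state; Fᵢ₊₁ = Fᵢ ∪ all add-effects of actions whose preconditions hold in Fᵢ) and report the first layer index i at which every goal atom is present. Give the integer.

F0 = init (5 atoms)
F1 = F0 ∪ {at(a), at(e), near(a,e), near(b,e), near(d,e), on(a), on(b), on(d)}  (13 atoms)
F2 = F1 ∪ {near(b,a), near(d,a), near(e,a)}  (16 atoms)
goal ⊆ F2  ⇒  h_max = 2

2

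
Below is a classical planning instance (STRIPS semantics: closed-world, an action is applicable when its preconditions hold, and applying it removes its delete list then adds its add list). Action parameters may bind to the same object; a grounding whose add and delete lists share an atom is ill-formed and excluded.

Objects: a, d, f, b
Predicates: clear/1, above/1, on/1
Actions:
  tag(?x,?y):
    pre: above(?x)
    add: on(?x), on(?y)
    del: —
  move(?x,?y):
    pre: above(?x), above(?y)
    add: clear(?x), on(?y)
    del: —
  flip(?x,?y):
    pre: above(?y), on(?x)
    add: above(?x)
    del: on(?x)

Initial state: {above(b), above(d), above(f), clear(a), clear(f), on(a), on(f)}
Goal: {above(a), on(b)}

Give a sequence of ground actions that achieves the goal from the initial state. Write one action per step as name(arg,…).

1. tag(d,b)  →  {above(b), above(d), above(f), clear(a), clear(f), on(a), on(b), on(d), on(f)}
2. flip(a,d)  →  {above(a), above(b), above(d), above(f), clear(a), clear(f), on(b), on(d), on(f)}

tag(d,b); flip(a,d)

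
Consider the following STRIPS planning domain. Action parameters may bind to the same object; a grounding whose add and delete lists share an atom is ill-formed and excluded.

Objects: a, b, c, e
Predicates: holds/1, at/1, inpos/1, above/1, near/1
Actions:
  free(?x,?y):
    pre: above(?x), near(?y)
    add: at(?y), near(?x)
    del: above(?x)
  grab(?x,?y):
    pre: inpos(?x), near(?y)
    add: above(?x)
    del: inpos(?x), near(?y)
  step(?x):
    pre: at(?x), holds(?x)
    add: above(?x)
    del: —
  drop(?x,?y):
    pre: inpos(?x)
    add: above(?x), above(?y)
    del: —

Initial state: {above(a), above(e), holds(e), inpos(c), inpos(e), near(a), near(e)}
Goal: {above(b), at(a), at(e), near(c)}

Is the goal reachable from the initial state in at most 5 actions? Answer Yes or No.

1. free(a,a)  →  {above(e), at(a), holds(e), inpos(c), inpos(e), near(a), near(e)}
2. drop(c,b)  →  {above(b), above(c), above(e), at(a), holds(e), inpos(c), inpos(e), near(a), near(e)}
3. free(c,e)  →  {above(b), above(e), at(a), at(e), holds(e), inpos(c), inpos(e), near(a), near(c), near(e)}
optimal plan length = 3; 3 ≤ 5

Yes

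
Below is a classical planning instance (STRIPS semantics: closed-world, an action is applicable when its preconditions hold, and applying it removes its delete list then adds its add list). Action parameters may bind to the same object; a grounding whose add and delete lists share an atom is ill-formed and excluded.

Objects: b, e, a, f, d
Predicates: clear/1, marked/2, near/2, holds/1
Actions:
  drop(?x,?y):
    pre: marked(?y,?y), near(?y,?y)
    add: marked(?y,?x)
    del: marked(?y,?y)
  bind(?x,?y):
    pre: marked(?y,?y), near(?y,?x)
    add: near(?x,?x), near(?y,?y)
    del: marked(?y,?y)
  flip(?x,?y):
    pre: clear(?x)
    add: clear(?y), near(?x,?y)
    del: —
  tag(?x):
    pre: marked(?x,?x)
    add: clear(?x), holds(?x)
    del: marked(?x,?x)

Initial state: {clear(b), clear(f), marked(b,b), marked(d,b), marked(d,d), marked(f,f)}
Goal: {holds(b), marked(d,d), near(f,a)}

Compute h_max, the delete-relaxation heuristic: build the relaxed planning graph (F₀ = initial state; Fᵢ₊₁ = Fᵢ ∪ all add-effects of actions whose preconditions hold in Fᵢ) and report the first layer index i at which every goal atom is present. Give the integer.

1

F0 = init (6 atoms)
F1 = F0 ∪ {clear(a), clear(d), clear(e), holds(b), holds(d), holds(f), near(b,a), near(b,b), near(b,d), near(b,e), near(b,f), near(f,a), near(f,b), near(f,d), near(f,e), near(f,f)}  (22 atoms)
goal ⊆ F1  ⇒  h_max = 1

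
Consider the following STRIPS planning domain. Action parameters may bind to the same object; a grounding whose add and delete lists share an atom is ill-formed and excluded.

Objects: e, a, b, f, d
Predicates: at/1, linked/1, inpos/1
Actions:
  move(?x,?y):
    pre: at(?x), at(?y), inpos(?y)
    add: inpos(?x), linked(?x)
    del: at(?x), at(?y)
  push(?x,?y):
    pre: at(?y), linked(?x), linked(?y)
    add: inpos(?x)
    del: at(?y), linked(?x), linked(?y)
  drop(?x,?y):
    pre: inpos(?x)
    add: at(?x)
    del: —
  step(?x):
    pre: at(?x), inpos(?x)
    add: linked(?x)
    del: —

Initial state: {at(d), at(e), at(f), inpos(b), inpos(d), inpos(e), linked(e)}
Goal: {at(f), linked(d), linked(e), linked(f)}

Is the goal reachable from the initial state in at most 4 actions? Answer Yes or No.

Yes

1. move(f,e)  →  {at(d), inpos(b), inpos(d), inpos(e), inpos(f), linked(e), linked(f)}
2. move(d,d)  →  {inpos(b), inpos(d), inpos(e), inpos(f), linked(d), linked(e), linked(f)}
3. drop(f,e)  →  {at(f), inpos(b), inpos(d), inpos(e), inpos(f), linked(d), linked(e), linked(f)}
optimal plan length = 3; 3 ≤ 4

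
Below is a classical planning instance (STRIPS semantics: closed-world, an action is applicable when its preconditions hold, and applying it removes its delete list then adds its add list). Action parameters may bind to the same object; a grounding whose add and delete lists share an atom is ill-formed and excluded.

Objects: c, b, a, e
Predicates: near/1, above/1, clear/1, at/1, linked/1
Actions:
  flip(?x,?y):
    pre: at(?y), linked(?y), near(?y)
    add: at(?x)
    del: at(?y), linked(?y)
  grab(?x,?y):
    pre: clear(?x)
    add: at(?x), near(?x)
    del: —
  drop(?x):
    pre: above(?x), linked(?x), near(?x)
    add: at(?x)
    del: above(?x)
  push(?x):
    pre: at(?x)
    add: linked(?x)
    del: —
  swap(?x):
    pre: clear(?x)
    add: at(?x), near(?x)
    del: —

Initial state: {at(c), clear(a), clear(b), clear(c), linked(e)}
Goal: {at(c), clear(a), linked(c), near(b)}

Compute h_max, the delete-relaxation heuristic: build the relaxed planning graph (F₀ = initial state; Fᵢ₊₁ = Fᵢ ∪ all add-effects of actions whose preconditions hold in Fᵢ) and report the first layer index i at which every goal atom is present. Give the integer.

F0 = init (5 atoms)
F1 = F0 ∪ {at(a), at(b), linked(c), near(a), near(b), near(c)}  (11 atoms)
goal ⊆ F1  ⇒  h_max = 1

1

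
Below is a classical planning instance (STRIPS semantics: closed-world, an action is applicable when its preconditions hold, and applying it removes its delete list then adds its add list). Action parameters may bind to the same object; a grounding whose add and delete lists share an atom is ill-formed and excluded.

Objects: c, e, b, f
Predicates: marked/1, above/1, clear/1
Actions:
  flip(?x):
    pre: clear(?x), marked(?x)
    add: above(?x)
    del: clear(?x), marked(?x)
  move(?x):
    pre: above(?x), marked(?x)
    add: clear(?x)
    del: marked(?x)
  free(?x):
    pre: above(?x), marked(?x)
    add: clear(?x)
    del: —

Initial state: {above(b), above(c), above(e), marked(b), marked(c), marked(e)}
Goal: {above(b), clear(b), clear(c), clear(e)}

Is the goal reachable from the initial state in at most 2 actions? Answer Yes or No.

No

1. move(c)  →  {above(b), above(c), above(e), clear(c), marked(b), marked(e)}
2. move(e)  →  {above(b), above(c), above(e), clear(c), clear(e), marked(b)}
3. move(b)  →  {above(b), above(c), above(e), clear(b), clear(c), clear(e)}
optimal plan length = 3; 3 > 2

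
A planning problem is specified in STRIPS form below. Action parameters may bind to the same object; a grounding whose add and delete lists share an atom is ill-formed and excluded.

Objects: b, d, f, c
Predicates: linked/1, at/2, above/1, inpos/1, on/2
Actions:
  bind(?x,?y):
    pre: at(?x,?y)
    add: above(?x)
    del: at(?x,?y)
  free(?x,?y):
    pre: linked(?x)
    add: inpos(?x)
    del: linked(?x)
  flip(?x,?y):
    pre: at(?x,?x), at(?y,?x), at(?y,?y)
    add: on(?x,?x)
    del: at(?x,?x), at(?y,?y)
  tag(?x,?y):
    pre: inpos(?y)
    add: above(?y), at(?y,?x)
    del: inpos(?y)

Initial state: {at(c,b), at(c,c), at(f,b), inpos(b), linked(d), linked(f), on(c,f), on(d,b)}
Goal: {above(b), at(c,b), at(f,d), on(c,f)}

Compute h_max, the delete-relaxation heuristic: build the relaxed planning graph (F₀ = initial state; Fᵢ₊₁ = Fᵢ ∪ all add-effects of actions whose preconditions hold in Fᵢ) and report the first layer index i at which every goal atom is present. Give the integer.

F0 = init (8 atoms)
F1 = F0 ∪ {above(b), above(c), above(f), at(b,b), at(b,c), at(b,d), at(b,f), inpos(d), inpos(f), on(c,c)}  (18 atoms)
F2 = F1 ∪ {above(d), at(d,b), at(d,c), at(d,d), at(d,f), at(f,c), at(f,d), at(f,f), on(b,b)}  (27 atoms)
goal ⊆ F2  ⇒  h_max = 2

2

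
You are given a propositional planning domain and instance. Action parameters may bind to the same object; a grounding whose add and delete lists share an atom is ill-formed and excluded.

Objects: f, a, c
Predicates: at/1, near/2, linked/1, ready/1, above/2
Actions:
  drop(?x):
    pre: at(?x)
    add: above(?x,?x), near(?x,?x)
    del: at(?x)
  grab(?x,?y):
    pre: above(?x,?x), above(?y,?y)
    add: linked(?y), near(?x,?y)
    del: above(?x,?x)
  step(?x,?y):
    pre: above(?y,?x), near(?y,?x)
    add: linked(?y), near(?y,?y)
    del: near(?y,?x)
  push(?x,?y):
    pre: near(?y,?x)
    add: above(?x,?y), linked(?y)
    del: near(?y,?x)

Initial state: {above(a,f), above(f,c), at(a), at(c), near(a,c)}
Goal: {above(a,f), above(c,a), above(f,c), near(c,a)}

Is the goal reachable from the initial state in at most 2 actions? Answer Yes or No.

No

1. drop(a)  →  {above(a,a), above(a,f), above(f,c), at(c), near(a,a), near(a,c)}
2. drop(c)  →  {above(a,a), above(a,f), above(c,c), above(f,c), near(a,a), near(a,c), near(c,c)}
3. grab(c,a)  →  {above(a,a), above(a,f), above(f,c), linked(a), near(a,a), near(a,c), near(c,a), near(c,c)}
4. push(c,a)  →  {above(a,a), above(a,f), above(c,a), above(f,c), linked(a), near(a,a), near(c,a), near(c,c)}
optimal plan length = 4; 4 > 2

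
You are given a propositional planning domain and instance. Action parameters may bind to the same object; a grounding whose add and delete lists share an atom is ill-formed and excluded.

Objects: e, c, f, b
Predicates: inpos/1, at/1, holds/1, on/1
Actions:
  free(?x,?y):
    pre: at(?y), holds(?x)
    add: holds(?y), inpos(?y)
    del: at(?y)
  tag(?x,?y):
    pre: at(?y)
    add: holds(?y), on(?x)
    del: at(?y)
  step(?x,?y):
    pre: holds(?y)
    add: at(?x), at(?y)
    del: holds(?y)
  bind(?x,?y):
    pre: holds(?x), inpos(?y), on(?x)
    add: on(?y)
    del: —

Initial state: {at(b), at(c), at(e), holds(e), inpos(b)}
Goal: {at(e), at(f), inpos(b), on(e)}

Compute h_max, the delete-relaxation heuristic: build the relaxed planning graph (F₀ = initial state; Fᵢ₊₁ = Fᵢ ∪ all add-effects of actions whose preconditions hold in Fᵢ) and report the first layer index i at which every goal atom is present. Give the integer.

F0 = init (5 atoms)
F1 = F0 ∪ {at(f), holds(b), holds(c), inpos(c), inpos(e), on(b), on(c), on(e), on(f)}  (14 atoms)
goal ⊆ F1  ⇒  h_max = 1

1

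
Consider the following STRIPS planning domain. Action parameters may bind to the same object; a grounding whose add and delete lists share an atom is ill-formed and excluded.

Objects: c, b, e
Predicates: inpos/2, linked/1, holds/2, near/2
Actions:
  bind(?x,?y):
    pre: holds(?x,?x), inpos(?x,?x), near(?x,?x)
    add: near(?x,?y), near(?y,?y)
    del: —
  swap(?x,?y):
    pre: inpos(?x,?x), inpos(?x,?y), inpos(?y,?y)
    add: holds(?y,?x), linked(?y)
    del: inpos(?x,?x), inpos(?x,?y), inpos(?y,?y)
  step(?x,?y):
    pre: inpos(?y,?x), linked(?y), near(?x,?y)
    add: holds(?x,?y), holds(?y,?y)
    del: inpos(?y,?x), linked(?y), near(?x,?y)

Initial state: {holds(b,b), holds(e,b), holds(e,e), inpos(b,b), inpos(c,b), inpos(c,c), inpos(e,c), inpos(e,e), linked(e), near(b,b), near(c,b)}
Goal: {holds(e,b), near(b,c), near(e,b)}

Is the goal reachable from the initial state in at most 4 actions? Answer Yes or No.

Yes

1. bind(b,c)  →  {holds(b,b), holds(e,b), holds(e,e), inpos(b,b), inpos(c,b), inpos(c,c), inpos(e,c), inpos(e,e), linked(e), near(b,b), near(b,c), near(c,b), near(c,c)}
2. bind(b,e)  →  {holds(b,b), holds(e,b), holds(e,e), inpos(b,b), inpos(c,b), inpos(c,c), inpos(e,c), inpos(e,e), linked(e), near(b,b), near(b,c), near(b,e), near(c,b), near(c,c), near(e,e)}
3. bind(e,b)  →  {holds(b,b), holds(e,b), holds(e,e), inpos(b,b), inpos(c,b), inpos(c,c), inpos(e,c), inpos(e,e), linked(e), near(b,b), near(b,c), near(b,e), near(c,b), near(c,c), near(e,b), near(e,e)}
optimal plan length = 3; 3 ≤ 4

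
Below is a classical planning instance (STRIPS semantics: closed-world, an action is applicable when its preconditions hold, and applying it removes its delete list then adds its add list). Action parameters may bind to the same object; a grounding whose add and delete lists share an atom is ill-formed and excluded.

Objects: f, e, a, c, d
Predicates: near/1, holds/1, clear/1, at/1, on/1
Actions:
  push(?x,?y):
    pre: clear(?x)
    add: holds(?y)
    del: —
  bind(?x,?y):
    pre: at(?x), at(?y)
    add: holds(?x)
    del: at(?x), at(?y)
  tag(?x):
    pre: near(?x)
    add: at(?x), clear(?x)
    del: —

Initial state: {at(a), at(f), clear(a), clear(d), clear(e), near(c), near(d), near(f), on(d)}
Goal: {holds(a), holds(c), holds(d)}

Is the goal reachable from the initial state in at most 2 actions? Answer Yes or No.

1. push(e,a)  →  {at(a), at(f), clear(a), clear(d), clear(e), holds(a), near(c), near(d), near(f), on(d)}
2. push(e,c)  →  {at(a), at(f), clear(a), clear(d), clear(e), holds(a), holds(c), near(c), near(d), near(f), on(d)}
3. push(e,d)  →  {at(a), at(f), clear(a), clear(d), clear(e), holds(a), holds(c), holds(d), near(c), near(d), near(f), on(d)}
optimal plan length = 3; 3 > 2

No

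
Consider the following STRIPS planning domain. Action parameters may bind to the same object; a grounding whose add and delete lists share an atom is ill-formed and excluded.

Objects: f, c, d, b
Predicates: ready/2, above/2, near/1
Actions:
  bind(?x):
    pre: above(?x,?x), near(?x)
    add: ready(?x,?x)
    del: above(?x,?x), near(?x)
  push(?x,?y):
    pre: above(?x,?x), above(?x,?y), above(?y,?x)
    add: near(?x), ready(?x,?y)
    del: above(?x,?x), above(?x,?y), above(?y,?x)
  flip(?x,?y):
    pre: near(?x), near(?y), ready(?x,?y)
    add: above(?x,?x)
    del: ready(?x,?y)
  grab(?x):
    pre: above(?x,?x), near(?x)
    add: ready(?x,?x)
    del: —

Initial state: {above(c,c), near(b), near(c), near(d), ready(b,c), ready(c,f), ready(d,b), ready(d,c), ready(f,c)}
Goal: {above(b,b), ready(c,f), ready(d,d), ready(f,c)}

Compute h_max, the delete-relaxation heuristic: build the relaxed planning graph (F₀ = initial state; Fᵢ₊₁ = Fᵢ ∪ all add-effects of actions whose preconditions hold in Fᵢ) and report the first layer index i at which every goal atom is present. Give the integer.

2

F0 = init (9 atoms)
F1 = F0 ∪ {above(b,b), above(d,d), ready(c,c)}  (12 atoms)
F2 = F1 ∪ {ready(b,b), ready(d,d)}  (14 atoms)
goal ⊆ F2  ⇒  h_max = 2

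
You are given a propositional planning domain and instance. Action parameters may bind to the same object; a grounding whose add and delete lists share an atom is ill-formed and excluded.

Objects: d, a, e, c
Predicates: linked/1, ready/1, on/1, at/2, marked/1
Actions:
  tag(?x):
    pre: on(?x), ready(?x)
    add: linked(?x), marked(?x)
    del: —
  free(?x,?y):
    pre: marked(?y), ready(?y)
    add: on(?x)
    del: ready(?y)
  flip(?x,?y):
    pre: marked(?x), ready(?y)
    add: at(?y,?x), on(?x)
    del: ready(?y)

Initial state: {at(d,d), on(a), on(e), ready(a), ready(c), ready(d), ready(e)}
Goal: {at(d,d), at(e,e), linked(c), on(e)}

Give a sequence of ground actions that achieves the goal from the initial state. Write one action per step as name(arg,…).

1. tag(a)  →  {at(d,d), linked(a), marked(a), on(a), on(e), ready(a), ready(c), ready(d), ready(e)}
2. tag(e)  →  {at(d,d), linked(a), linked(e), marked(a), marked(e), on(a), on(e), ready(a), ready(c), ready(d), ready(e)}
3. free(c,a)  →  {at(d,d), linked(a), linked(e), marked(a), marked(e), on(a), on(c), on(e), ready(c), ready(d), ready(e)}
4. tag(c)  →  {at(d,d), linked(a), linked(c), linked(e), marked(a), marked(c), marked(e), on(a), on(c), on(e), ready(c), ready(d), ready(e)}
5. flip(e,e)  →  {at(d,d), at(e,e), linked(a), linked(c), linked(e), marked(a), marked(c), marked(e), on(a), on(c), on(e), ready(c), ready(d)}

tag(a); tag(e); free(c,a); tag(c); flip(e,e)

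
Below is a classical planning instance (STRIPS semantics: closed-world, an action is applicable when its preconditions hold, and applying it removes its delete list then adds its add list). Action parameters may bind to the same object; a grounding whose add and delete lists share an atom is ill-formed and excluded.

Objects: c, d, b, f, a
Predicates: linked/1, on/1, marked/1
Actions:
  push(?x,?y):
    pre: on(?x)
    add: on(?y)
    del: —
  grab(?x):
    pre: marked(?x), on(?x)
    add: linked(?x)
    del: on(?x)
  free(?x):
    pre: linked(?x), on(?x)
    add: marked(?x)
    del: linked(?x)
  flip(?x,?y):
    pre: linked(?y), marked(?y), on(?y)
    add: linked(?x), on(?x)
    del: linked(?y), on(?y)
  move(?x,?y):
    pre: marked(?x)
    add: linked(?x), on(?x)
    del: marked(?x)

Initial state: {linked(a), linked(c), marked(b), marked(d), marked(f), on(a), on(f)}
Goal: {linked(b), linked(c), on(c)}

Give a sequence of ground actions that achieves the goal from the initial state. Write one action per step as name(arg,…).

1. push(f,c)  →  {linked(a), linked(c), marked(b), marked(d), marked(f), on(a), on(c), on(f)}
2. move(b,c)  →  {linked(a), linked(b), linked(c), marked(d), marked(f), on(a), on(b), on(c), on(f)}

push(f,c); move(b,c)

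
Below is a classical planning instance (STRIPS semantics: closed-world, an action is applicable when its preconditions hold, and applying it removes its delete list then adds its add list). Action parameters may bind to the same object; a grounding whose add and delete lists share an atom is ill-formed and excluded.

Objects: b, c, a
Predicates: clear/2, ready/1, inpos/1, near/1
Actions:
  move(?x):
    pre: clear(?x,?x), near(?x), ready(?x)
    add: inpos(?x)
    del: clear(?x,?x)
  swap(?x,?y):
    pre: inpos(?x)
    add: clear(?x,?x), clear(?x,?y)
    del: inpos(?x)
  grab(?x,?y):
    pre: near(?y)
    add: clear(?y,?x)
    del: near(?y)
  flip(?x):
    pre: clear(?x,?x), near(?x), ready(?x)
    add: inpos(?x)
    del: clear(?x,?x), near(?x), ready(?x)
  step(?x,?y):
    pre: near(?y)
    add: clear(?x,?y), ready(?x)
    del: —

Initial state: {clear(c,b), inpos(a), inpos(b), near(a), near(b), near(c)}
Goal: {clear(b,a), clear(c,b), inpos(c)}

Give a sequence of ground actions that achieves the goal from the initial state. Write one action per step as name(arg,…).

1. swap(b,a)  →  {clear(b,a), clear(b,b), clear(c,b), inpos(a), near(a), near(b), near(c)}
2. step(c,c)  →  {clear(b,a), clear(b,b), clear(c,b), clear(c,c), inpos(a), near(a), near(b), near(c), ready(c)}
3. move(c)  →  {clear(b,a), clear(b,b), clear(c,b), inpos(a), inpos(c), near(a), near(b), near(c), ready(c)}

swap(b,a); step(c,c); move(c)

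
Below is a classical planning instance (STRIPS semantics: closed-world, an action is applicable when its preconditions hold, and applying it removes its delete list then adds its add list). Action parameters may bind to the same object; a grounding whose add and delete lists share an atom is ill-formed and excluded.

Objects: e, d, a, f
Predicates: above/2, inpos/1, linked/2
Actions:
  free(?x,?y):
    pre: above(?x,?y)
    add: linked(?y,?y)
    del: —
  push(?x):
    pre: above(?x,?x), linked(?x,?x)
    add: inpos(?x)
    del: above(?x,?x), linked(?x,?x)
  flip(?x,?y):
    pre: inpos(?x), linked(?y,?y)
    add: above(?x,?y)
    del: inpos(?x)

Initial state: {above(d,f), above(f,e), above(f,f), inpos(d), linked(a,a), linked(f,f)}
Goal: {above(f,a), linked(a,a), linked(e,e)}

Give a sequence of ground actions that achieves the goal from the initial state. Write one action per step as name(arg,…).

1. free(f,e)  →  {above(d,f), above(f,e), above(f,f), inpos(d), linked(a,a), linked(e,e), linked(f,f)}
2. push(f)  →  {above(d,f), above(f,e), inpos(d), inpos(f), linked(a,a), linked(e,e)}
3. flip(f,a)  →  {above(d,f), above(f,a), above(f,e), inpos(d), linked(a,a), linked(e,e)}

free(f,e); push(f); flip(f,a)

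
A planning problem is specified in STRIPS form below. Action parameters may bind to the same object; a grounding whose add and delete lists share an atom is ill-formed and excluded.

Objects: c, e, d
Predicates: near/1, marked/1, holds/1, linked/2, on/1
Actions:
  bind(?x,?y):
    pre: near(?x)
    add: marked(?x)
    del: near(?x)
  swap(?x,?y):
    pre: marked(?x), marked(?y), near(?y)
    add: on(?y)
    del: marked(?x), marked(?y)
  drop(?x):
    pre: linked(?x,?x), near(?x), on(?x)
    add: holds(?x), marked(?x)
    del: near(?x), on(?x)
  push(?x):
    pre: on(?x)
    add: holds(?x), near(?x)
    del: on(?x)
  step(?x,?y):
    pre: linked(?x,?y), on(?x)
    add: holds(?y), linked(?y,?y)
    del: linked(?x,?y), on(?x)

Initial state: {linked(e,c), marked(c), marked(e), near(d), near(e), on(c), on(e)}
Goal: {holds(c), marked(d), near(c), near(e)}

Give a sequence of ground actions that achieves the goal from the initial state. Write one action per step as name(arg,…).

bind(d,c); push(c)

1. bind(d,c)  →  {linked(e,c), marked(c), marked(d), marked(e), near(e), on(c), on(e)}
2. push(c)  →  {holds(c), linked(e,c), marked(c), marked(d), marked(e), near(c), near(e), on(e)}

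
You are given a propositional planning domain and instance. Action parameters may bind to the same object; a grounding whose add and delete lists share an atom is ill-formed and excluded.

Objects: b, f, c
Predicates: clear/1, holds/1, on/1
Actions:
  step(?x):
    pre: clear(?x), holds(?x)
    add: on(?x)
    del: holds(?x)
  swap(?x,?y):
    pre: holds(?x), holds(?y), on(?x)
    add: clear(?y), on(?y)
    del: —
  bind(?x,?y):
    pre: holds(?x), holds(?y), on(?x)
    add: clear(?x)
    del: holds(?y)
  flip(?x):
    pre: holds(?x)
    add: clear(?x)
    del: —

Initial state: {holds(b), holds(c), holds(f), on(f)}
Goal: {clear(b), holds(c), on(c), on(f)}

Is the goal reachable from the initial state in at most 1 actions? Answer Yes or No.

No

1. swap(f,b)  →  {clear(b), holds(b), holds(c), holds(f), on(b), on(f)}
2. swap(b,c)  →  {clear(b), clear(c), holds(b), holds(c), holds(f), on(b), on(c), on(f)}
optimal plan length = 2; 2 > 1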